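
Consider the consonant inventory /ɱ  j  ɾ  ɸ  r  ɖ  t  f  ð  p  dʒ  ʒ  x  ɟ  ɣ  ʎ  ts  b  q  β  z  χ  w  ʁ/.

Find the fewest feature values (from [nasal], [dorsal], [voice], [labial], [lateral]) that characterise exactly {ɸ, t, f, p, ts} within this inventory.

Every target segment is [−voice], [−dorsal]; each remaining inventory member fails at least one of these. Each conjunct is needed — [−dorsal] alone would also admit /ɱ, ɾ, r, ɖ, …/; [−voice] alone would also admit /x, q, χ/ — and no other single listed feature has exactly this extension, so two is the minimum.

[−voice, −dorsal]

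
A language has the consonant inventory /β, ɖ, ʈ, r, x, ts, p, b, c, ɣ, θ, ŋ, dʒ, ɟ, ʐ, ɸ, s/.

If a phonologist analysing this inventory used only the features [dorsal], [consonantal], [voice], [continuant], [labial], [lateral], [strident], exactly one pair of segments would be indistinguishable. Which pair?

Both /ɟ/ and /ŋ/ are [+dorsal], [+consonantal], [+voice], [−continuant], [−labial], [−lateral], [−strident]. Since the list omits [sonorant], [nasal] and [back] — which do distinguish the voiced palatal stop from the velar nasal — this pair collapses; all other pairs remain distinct.

ɟ, ŋ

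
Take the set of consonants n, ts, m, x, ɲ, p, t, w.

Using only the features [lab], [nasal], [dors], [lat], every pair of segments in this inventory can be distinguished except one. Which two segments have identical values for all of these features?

t, ts

On the given features, /t/ and /ts/ have an identical profile: [-labial], [-nasal], [-dorsal], [-lateral]. No other two segments in the inventory coincide on all 4 features. (They do differ in [strident] and [delayed release], which are not among the given features.)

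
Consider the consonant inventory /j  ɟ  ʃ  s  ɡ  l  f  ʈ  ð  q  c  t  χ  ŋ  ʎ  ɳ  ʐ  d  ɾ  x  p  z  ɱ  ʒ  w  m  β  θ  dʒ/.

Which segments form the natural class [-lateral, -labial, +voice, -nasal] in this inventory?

Checking each segment against [-lateral], [-labial], [+voice], [-nasal]: /j/ (palatal glide), /ɟ/ (voiced palatal stop), /ɡ/ (voiced velar stop), /ð/ (voiced dental fricative), /ʐ/ (voiced retroflex fricative), /d/ (voiced alveolar stop), among others, satisfy every feature; every other segment in the inventory fails at least one.

j, ɟ, ɡ, ð, ʐ, d, ɾ, z, ʒ, dʒ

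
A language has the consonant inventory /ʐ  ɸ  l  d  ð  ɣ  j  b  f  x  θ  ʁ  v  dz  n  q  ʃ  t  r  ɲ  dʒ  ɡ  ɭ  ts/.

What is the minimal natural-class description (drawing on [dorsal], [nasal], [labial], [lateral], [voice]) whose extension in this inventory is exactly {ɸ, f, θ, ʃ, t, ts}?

/ɸ, f, θ, ʃ, t, ts/ are all [−voice], [−dorsal], and no other segment in the inventory matches both values. Dropping any one of them over-generates: [−dorsal] alone would also admit /ʐ, l, d, ð, …/; [−voice] alone would also admit /x, q/. No other single listed feature picks out exactly this set either, so fewer than two features will not do.

[−voice, −dorsal]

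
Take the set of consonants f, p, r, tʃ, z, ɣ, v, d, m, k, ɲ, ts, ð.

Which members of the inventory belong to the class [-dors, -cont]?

p, tʃ, d, m, ts

Eliminate segments failing any feature: /f, r, z, v, ð/ are [+continuant]; /ɣ, k, ɲ/ are [+dorsal]. The remaining /p, tʃ, d, m, ts/ satisfy [-dorsal], [-continuant].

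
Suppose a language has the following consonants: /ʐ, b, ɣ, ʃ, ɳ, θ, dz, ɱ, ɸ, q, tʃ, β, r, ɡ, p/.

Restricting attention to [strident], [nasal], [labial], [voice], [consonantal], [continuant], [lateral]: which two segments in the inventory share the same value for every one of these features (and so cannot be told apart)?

ɣ, r

/ɣ/ (voiced velar fricative) and /r/ (alveolar trill) are both [-strident], [-nasal], [-labial], [+voice], [+consonantal], [+continuant], [-lateral], so none of the listed features separates them. (They do differ in [sonorant], [coronal] and [dorsal], which are not among the given features.) Every other pair in the inventory differs on at least one listed feature.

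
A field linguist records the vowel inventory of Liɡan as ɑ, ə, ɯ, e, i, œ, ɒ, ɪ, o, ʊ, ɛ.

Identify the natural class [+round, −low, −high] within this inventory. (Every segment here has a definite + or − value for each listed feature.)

Among the inventory, the [+round] segments are /œ, ɒ, o, ʊ/.
Among these, [−low] gives /œ, o, ʊ/.
Within that set, [−high] leaves /œ, o/.

œ, o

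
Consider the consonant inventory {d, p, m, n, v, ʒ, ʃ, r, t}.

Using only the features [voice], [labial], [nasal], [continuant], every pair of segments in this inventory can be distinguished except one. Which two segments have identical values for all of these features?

r, ʒ

On the given features, /r/ and /ʒ/ have an identical profile: [+voice], [-labial], [-nasal], [+continuant]. No other two segments in the inventory coincide on all 4 features. (They do differ in [sonorant], [strident] and [anterior], which are not among the given features.)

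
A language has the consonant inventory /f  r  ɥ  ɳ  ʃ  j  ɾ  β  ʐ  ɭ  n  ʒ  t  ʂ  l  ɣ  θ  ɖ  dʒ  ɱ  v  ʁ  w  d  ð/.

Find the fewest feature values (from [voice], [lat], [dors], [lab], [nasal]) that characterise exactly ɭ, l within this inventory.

Every target segment is [+lateral] and no other inventory member is, so one feature is enough.

[+lat]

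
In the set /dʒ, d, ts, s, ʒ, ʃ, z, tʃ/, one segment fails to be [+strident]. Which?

/d/ is the voiced alveolar stop, which is [−strident]; the rest — /ts, tʃ, dʒ, s, ʃ, ʒ, z/ — are [+strident].

d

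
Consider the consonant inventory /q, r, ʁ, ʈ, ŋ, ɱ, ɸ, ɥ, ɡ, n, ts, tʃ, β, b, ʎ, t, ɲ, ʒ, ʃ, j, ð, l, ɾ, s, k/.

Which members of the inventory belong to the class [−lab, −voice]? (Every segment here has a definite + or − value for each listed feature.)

Checking each segment against [−labial], [−voice]: /q/ (voiceless uvular stop), /ʈ/ (voiceless retroflex stop), /ts/ (voiceless alveolar affricate), /tʃ/ (voiceless postalveolar affricate), /t/ (voiceless alveolar stop), /ʃ/ (voiceless postalveolar fricative), among others, satisfy every feature; every other segment in the inventory fails at least one.

q, ʈ, ts, tʃ, t, ʃ, s, k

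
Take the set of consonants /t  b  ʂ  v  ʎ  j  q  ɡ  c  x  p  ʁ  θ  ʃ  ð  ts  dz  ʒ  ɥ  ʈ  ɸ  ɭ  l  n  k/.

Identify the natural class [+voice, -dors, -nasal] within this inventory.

Eliminate segments failing any feature: /t, ʂ, q, c, x, p, θ, ʃ, ts, ʈ, ɸ, k/ are [-voice]; /ʎ, j, ɡ, ʁ, ɥ/ are [+dorsal]; /n/ is [+nasal]. The remaining /b, v, ð, dz, ʒ, ɭ, l/ satisfy [+voice], [-dorsal], [-nasal].

b, v, ð, dz, ʒ, ɭ, l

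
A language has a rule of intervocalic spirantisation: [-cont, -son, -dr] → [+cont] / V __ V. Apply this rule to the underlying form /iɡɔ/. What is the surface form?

Only /ɡ/ occurs between two vowels (/i/ __ /ɔ/) and matches the structural description. It is a voiced velar stop, so [-cont, -son, -dr] holds; changing it to [+continuant] with all other features held fixed yields /ɣ/ (voiced velar fricative). No other segment meets both the structural description and the environment, so the output is [iɣɔ].

[iɣɔ]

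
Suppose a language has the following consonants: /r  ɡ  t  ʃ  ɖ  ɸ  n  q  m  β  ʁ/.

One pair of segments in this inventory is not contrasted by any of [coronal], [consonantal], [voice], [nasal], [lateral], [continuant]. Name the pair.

On the given features, /β/ and /ʁ/ have an identical profile: [−coronal], [+consonantal], [+voice], [−nasal], [−lateral], [+continuant]. No other two segments in the inventory coincide on all 6 features. (They do differ in [labial] and [dorsal], which are not among the given features.)

β, ʁ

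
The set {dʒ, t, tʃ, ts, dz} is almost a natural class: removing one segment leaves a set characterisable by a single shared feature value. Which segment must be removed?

The remaining segments after removing /t/ share [+delayed release]; /t/ (voiceless alveolar stop) is [-delayed release]. For every other candidate removal, the leftover set fails to share any single feature value that the removed segment lacks.

t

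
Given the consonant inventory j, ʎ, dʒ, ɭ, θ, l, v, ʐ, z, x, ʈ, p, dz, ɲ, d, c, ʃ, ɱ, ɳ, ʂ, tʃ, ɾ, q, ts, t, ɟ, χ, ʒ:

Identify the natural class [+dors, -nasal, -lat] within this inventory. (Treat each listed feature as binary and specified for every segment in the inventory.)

j, x, c, q, ɟ, χ

Eliminate segments failing any feature: /ʎ/ is [+lateral]; /dʒ, ɭ, θ, l, v, ʐ, z, ʈ, p, dz, d, ʃ, ɱ, ɳ, ʂ, tʃ, ɾ, ts, t, ʒ/ are [-dorsal]; /ɲ/ is [+nasal]. The remaining /j, x, c, q, ɟ, χ/ satisfy [+dorsal], [-nasal], [-lateral].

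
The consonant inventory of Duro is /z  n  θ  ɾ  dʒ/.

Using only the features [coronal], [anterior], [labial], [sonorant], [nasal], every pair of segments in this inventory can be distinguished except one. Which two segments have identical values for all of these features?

Both /z/ and /θ/ are [+coronal], [+anterior], [−labial], [−sonorant], [−nasal]. Since the list omits [voice], [strident] and [distributed] — which do distinguish the voiced alveolar fricative from the voiceless dental fricative — this pair collapses; all other pairs remain distinct.

z, θ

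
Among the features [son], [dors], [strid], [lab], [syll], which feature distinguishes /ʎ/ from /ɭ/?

The two segments share [+sonorant], [-strident], [-labial], [-syllabic]. The only feature from the list on which they differ: /ʎ/ is [+dorsal] while /ɭ/ is [-dorsal].

[dorsal]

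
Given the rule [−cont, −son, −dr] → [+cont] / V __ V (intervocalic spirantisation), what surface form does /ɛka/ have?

[ɛxa]

Only /k/ occurs between two vowels (/ɛ/ __ /a/) and matches the structural description. It is a voiceless velar stop, so [−cont, −son, −dr] holds; changing it to [+continuant] with all other features held fixed yields /x/ (voiceless velar fricative). No other segment meets both the structural description and the environment, so the output is [ɛxa].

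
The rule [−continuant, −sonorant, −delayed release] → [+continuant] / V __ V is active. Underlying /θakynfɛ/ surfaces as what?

/k/ satisfies [−continuant, −sonorant, −delayed release] and sits in V __ V. The [+continuant] counterpart of the voiceless velar stop is /x/. Other segments in /θakynfɛ/ either fail the structural description or are not in the environment, so the surface form is [θaxynfɛ].

[θaxynfɛ]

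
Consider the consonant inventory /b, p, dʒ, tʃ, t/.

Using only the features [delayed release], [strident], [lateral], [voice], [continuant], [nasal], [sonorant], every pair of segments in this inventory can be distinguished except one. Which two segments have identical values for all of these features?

/t/ (voiceless alveolar stop) and /p/ (voiceless bilabial stop) are both [−delayed release], [−strident], [−lateral], [−voice], [−continuant], [−nasal], [−sonorant], so none of the listed features separates them. (They do differ in [labial] and [coronal], which are not among the given features.) Every other pair in the inventory differs on at least one listed feature.

t, p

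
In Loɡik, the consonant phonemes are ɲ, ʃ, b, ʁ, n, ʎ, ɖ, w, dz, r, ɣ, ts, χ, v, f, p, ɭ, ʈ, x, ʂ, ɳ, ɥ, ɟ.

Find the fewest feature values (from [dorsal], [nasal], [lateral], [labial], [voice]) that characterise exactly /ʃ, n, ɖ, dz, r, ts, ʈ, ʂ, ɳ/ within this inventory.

The class [-lateral], [-labial], [-dorsal] has exactly /ʃ, n, ɖ, dz, r, ts, ʈ, ʂ, ɳ/ as its extension in this inventory. No smaller conjunction from the listed features achieves this: [-labial, -dorsal] alone would also admit /ɭ/; [-lateral, -dorsal] alone would also admit /b, v, f, p/; [-lateral, -labial] alone would also admit /ɲ, ʁ, ɣ, χ, …/; and checking the remaining two-feature bundles turns up none with this extension.

[-lateral, -labial, -dorsal]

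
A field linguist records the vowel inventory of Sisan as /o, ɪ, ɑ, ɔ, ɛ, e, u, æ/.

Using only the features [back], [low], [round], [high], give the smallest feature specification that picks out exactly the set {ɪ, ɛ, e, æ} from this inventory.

/ɪ, ɛ, e, æ/ are exactly the [-back] segments in the inventory, so a single feature suffices.

[-back]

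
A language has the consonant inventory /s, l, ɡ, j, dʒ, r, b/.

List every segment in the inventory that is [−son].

s, ɡ, dʒ, b

The [−sonorant] segments here are /s, ɡ, dʒ, b/; the remaining /l, j, r/ are [+sonorant].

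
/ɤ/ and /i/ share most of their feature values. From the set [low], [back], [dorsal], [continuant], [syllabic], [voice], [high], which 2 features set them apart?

/ɤ/ (mid back unrounded tense vowel) and /i/ (high front unrounded tense vowel) agree on [−low], [+dorsal], [+continuant], [+syllabic], [+voice]. They differ on [high] (/ɤ/ [−], /i/ [+]), [back] (/ɤ/ [+], /i/ [−]).

[high], [back]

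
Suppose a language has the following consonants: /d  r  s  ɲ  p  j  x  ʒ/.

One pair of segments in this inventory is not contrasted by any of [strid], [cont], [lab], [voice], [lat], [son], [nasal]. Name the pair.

/j/ (palatal glide) and /r/ (alveolar trill) are both [−strident], [+continuant], [−labial], [+voice], [−lateral], [+sonorant], [−nasal], so none of the listed features separates them. (They do differ in [dorsal], which is not among the given features.) Every other pair in the inventory differs on at least one listed feature.

j, r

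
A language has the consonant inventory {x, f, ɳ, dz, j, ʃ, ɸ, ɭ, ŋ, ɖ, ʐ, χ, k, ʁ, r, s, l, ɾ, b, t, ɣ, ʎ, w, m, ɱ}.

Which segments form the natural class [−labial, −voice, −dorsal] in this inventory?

ʃ, s, t

Eliminate segments failing any feature: /x, χ, k/ are [+dorsal]; /f, ɸ, b, w, m, ɱ/ are [+labial]; /ɳ, dz, j, ɭ, ŋ, ɖ, ʐ, ʁ, r, l, ɾ, ɣ, ʎ/ are [+voice]. The remaining /ʃ, s, t/ satisfy [−labial], [−voice], [−dorsal].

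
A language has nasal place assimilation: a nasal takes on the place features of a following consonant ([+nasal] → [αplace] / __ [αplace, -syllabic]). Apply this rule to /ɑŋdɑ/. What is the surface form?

[ɑndɑ]

The only nasal preceding a consonant is /ŋ/ before /d/. /d/ is [+coronal], so /ŋ/ → /n/, giving [ɑndɑ].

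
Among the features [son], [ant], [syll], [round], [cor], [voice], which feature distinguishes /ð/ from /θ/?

/ð/ is the voiced dental fricative and /θ/ is the voiceless dental fricative. Both are [−sonorant], [+anterior], [−syllabic], [−round], [+coronal]. /ð/ is [+voice] while /θ/ is [−voice], so the distinguishing feature is [voice].

[voice]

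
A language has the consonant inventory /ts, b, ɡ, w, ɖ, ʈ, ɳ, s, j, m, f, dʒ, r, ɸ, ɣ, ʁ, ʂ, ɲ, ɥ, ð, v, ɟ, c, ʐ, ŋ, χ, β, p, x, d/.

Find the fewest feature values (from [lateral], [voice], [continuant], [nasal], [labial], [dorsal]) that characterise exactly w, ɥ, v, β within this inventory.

Every target segment is [+voice], [+continuant], [+labial]; each remaining inventory member fails at least one of these. Each conjunct is needed — [+continuant, +labial] alone would also admit /f, ɸ/; [+voice, +labial] alone would also admit /b, m/; [+voice, +continuant] alone would also admit /j, r, ɣ, ʁ, …/ — and no other combination of two listed features has exactly this extension, so three is the minimum.

[+voice, +continuant, +labial]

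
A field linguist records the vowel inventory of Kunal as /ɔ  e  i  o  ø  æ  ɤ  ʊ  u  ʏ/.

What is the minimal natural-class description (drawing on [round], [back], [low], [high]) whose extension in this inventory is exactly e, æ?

[−high, −back, −round]

/e, æ/ are all [−high], [−back], [−round], and no other segment in the inventory matches all three values. Dropping any one of them over-generates: [−back, −round] alone would also admit /i/; [−high, −round] alone would also admit /ɤ/; [−high, −back] alone would also admit /ø/. No other combination of two listed features picks out exactly this set either, so fewer than three features will not do.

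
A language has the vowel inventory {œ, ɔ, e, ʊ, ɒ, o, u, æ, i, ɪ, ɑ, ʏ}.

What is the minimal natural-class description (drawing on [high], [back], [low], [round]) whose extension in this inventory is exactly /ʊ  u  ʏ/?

[+high, +round]

/ʊ, u, ʏ/ are all [+high], [+round], and no other segment in the inventory matches both values. Dropping any one of them over-generates: [+round] alone would also admit /œ, ɔ, ɒ, o/; [+high] alone would also admit /i, ɪ/. No other single listed feature picks out exactly this set either, so fewer than two features will not do.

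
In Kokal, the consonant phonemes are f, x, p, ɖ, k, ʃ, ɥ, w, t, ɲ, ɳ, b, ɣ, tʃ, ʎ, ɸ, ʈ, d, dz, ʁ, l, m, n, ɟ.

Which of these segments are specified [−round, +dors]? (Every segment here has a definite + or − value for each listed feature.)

Among the inventory, the [−round] segments are /f, x, p, ɖ, k, ʃ, t, ɲ, ɳ, b, ɣ, tʃ, ʎ, ɸ, ʈ, d, dz, ʁ, l, m, n, ɟ/.
Within that set, [+dorsal] leaves /x, k, ɲ, ɣ, ʎ, ʁ, ɟ/.

x, k, ɲ, ɣ, ʎ, ʁ, ɟ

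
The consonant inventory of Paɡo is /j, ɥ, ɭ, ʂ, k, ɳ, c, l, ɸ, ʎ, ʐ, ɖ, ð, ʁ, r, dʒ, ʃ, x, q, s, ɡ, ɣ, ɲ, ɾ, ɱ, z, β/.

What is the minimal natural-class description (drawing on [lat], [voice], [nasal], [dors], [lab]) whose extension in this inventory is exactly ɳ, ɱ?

The class [+nasal], [-dorsal] has exactly /ɳ, ɱ/ as its extension in this inventory. No smaller conjunction from the listed features achieves this: [-dorsal] alone would also admit /ɭ, ʂ, l, ɸ, …/; [+nasal] alone would also admit /ɲ/; and checking the remaining single features turns up none with this extension.

[+nasal, -dors]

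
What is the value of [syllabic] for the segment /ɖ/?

/ɖ/ is the voiced retroflex stop. The feature [syllabic] marks segments able to form a syllable nucleus; /ɖ/ lacks this property, so it is [−syllabic].

[−syllabic]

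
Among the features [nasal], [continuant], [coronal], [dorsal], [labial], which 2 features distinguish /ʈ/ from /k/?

[coronal], [dorsal]

The two segments share [-nasal], [-continuant], [-labial]. The only features from the list on which they differ: /ʈ/ is [+coronal] while /k/ is [-coronal]; /ʈ/ is [-dorsal] while /k/ is [+dorsal].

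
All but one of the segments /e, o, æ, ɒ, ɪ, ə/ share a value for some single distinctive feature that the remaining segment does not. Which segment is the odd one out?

The remaining segments after removing /ɪ/ share [−high]; /ɪ/ (high front unrounded lax vowel) is [+high]. For every other candidate removal, the leftover set fails to share any single feature value that the removed segment lacks.

ɪ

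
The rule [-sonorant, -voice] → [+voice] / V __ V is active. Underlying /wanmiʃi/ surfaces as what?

[wanmiʒi]

/ʃ/ satisfies [-sonorant, -voice] and sits in V __ V. The [+voice] counterpart of the voiceless postalveolar fricative is /ʒ/. Other segments in /wanmiʃi/ either fail the structural description or are not in the environment, so the surface form is [wanmiʒi].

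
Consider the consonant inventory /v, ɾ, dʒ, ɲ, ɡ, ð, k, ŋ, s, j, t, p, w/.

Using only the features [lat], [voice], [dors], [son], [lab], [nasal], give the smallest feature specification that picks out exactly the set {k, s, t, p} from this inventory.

[−voice]

Every target segment is [−voice] and no other inventory member is, so one feature is enough.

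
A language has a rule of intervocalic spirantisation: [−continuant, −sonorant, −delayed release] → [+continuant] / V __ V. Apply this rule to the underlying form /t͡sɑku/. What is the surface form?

/k/ satisfies [−continuant, −sonorant, −delayed release] and sits in V __ V. The [+continuant] counterpart of the voiceless velar stop is /x/. Other segments in /t͡sɑku/ either fail the structural description or are not in the environment, so the surface form is [t͡sɑxu].

[t͡sɑxu]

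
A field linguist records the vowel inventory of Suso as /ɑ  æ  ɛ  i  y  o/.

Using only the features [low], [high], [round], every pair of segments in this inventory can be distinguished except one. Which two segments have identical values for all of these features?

Both /æ/ and /ɑ/ are [+low], [−high], [−round]. Since the list omits [back] — which does distinguish the low front unrounded vowel from the low back unrounded vowel — this pair collapses; all other pairs remain distinct.

æ, ɑ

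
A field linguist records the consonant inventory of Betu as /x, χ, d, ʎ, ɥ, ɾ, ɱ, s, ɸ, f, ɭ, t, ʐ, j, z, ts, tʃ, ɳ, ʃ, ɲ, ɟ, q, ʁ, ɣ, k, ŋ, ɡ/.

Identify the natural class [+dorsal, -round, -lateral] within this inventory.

x, χ, j, ɲ, ɟ, q, ʁ, ɣ, k, ŋ, ɡ

Eliminate segments failing any feature: /d, ɾ, ɱ, s, ɸ, f, ɭ, t, ʐ, z, ts, tʃ, ɳ, ʃ/ are [-dorsal]; /ʎ/ is [+lateral]; /ɥ/ is [+round]. The remaining /x, χ, j, ɲ, ɟ, q, ʁ, ɣ, k, ŋ, ɡ/ satisfy [+dorsal], [-round], [-lateral].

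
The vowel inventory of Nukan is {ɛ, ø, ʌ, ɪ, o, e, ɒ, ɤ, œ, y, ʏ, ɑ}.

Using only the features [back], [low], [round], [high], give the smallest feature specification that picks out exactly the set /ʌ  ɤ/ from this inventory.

[-low, +back, -round]

The class [-low], [+back], [-round] has exactly /ʌ, ɤ/ as its extension in this inventory. No smaller conjunction from the listed features achieves this: [+back, -round] alone would also admit /ɑ/; [-low, -round] alone would also admit /ɛ, ɪ, e/; [-low, +back] alone would also admit /o/; and checking the remaining two-feature bundles turns up none with this extension.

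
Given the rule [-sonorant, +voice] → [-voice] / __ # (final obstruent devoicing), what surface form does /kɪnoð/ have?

[kɪnoθ]

Only the final segment /ð/ is both word-final and matches the structural description. It is a voiced dental fricative, so [-sonorant, +voice] holds; changing it to [-voice] with all other features held fixed yields /θ/ (voiceless dental fricative). No other segment meets both the structural description and the environment, so the output is [kɪnoθ].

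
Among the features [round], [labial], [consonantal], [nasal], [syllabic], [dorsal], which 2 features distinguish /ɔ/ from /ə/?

[labial], [round]

/ɔ/ (mid back rounded lax vowel) and /ə/ (mid central vowel (schwa)) agree on [−consonantal], [−nasal], [+syllabic], [+dorsal]. They differ on [labial] (/ɔ/ [+], /ə/ [−]), [round] (/ɔ/ [+], /ə/ [−]).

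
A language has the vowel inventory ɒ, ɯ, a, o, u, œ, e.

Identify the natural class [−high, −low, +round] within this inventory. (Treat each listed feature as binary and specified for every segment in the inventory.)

o, œ

Eliminate segments failing any feature: /ɒ, a/ are [+low]; /ɯ, u/ are [+high]; /e/ is [−round]. The remaining /o, œ/ satisfy [−high], [−low], [+round].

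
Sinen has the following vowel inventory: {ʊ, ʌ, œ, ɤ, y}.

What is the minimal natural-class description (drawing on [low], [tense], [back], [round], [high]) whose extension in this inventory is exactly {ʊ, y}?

Every target segment is [+high] and no other inventory member is, so one feature is enough.

[+high]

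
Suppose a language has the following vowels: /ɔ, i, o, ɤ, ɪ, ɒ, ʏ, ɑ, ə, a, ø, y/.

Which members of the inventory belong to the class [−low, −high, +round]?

ɔ, o, ø

Eliminate segments failing any feature: /i, ɪ, ʏ, y/ are [+high]; /ɤ, ə/ are [−round]; /ɒ, ɑ, a/ are [+low]. The remaining /ɔ, o, ø/ satisfy [−low], [−high], [+round].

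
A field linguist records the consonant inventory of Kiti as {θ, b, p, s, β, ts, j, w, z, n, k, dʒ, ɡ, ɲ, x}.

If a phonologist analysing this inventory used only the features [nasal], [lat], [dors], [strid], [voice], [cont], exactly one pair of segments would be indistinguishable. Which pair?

/j/ (palatal glide) and /w/ (labial-velar glide) are both [−nasal], [−lateral], [+dorsal], [−strident], [+voice], [+continuant], so none of the listed features separates them. (They do differ in [labial], [round] and [back], which are not among the given features.) Every other pair in the inventory differs on at least one listed feature.

j, w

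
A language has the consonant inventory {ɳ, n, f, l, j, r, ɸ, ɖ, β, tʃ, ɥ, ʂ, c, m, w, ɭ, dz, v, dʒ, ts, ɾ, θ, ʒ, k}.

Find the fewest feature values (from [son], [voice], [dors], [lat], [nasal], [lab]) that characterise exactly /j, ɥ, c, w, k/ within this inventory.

[+dors]

/j, ɥ, c, w, k/ are exactly the [+dorsal] segments in the inventory, so a single feature suffices.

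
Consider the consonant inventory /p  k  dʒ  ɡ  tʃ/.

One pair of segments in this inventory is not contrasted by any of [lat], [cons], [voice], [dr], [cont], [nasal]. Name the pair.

On the given features, /p/ and /k/ have an identical profile: [−lateral], [+consonantal], [−voice], [−delayed release], [−continuant], [−nasal]. No other two segments in the inventory coincide on all 6 features. (They do differ in [labial] and [dorsal], which are not among the given features.)

p, k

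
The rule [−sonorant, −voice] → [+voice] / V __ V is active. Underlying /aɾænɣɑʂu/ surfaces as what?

[aɾænɣɑʐu]

/ʂ/ satisfies [−sonorant, −voice] and sits in V __ V. The [+voice] counterpart of the voiceless retroflex fricative is /ʐ/. Other segments in /aɾænɣɑʂu/ either fail the structural description or are not in the environment, so the surface form is [aɾænɣɑʐu].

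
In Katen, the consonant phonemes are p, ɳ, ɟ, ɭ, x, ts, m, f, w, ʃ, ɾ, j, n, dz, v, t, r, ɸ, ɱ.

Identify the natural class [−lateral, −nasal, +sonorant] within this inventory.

w, ɾ, j, r

Checking each segment against [−lateral], [−nasal], [+sonorant]: /w/ (labial-velar glide), /ɾ/ (alveolar tap), /j/ (palatal glide), /r/ (alveolar trill) satisfy every feature; every other segment in the inventory fails at least one.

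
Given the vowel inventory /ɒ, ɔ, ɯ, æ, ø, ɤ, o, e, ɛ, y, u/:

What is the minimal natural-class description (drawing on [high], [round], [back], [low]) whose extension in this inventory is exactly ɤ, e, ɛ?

[-high, -low, -round]

/ɤ, e, ɛ/ are all [-high], [-low], [-round], and no other segment in the inventory matches all three values. Dropping any one of them over-generates: [-low, -round] alone would also admit /ɯ/; [-high, -round] alone would also admit /æ/; [-high, -low] alone would also admit /ɔ, ø, o/. No other combination of two listed features picks out exactly this set either, so fewer than three features will not do.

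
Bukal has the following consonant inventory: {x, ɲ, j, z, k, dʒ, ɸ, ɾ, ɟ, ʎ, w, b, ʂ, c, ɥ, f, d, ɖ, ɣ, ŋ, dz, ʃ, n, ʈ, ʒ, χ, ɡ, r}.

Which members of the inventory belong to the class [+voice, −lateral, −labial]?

ɲ, j, z, dʒ, ɾ, ɟ, d, ɖ, ɣ, ŋ, dz, n, ʒ, ɡ, r

The [+voice] segments are /ɲ, j, z, dʒ, ɾ, ɟ, ʎ, w, b, ɥ, d, ɖ, ɣ, ŋ, dz, n, ʒ, ɡ, r/.
Among these, [−lateral] gives /ɲ, j, z, dʒ, ɾ, ɟ, w, b, ɥ, d, ɖ, ɣ, ŋ, dz, n, ʒ, ɡ, r/.
Within that set, [−labial] leaves /ɲ, j, z, dʒ, ɾ, ɟ, d, ɖ, ɣ, ŋ, dz, n, ʒ, ɡ, r/.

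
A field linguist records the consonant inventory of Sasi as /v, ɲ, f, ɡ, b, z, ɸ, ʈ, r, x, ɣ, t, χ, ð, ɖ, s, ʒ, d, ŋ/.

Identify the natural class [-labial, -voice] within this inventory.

ʈ, x, t, χ, s

First, the [-labial] segments are /ɲ, ɡ, z, ʈ, r, x, ɣ, t, χ, ð, ɖ, s, ʒ, d, ŋ/.
Intersecting with [-voice] leaves /ʈ, x, t, χ, s/.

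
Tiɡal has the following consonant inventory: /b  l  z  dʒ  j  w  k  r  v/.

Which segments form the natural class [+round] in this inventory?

w

The [+round] segments here are /w/; the remaining /b, l, z, dʒ, j, k, r, v/ are [−round].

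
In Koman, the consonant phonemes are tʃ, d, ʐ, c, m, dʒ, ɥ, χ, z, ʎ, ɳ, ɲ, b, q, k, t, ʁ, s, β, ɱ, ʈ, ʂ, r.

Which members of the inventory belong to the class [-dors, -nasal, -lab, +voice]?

d, ʐ, dʒ, z, r

Among the inventory, the [-dorsal] segments are /tʃ, d, ʐ, m, dʒ, z, ɳ, b, t, s, β, ɱ, ʈ, ʂ, r/.
Among these, [-nasal] gives /tʃ, d, ʐ, dʒ, z, b, t, s, β, ʈ, ʂ, r/.
Of those, [-labial] gives /tʃ, d, ʐ, dʒ, z, t, s, ʈ, ʂ, r/.
Of those, [+voice] leaves /d, ʐ, dʒ, z, r/.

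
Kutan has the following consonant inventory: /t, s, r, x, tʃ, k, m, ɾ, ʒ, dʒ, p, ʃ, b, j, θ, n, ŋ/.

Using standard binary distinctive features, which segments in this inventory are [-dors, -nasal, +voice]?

r, ɾ, ʒ, dʒ, b

Eliminate segments failing any feature: /t, s, tʃ, p, ʃ, θ/ are [-voice]; /x, k, j, ŋ/ are [+dorsal]; /m, n/ are [+nasal]. The remaining /r, ɾ, ʒ, dʒ, b/ satisfy [-dorsal], [-nasal], [+voice].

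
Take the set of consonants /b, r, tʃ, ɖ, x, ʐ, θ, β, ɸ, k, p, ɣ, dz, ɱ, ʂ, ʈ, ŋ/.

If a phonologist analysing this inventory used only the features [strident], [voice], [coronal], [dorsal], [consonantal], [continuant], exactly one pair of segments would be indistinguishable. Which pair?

ɱ, b

Both /ɱ/ and /b/ are [−strident], [+voice], [−coronal], [−dorsal], [+consonantal], [−continuant]. Since the list omits [sonorant] and [nasal] — which do distinguish the labiodental nasal from the voiced bilabial stop — this pair collapses; all other pairs remain distinct.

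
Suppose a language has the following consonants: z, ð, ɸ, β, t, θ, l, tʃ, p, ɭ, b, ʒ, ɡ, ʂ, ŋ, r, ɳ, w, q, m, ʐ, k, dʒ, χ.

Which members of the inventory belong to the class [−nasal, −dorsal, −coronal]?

ɸ, β, p, b

Eliminate segments failing any feature: /z, ð, t, θ, l, tʃ, ɭ, ʒ, ʂ, r, ʐ, dʒ/ are [+coronal]; /ɡ, w, q, k, χ/ are [+dorsal]; /ŋ, ɳ, m/ are [+nasal]. The remaining /ɸ, β, p, b/ satisfy [−nasal], [−dorsal], [−coronal].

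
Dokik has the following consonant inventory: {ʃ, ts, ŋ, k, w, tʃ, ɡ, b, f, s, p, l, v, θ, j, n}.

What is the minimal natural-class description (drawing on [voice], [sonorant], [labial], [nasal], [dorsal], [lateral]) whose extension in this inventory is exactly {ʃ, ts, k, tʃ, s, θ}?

The class [-voice], [-labial] has exactly /ʃ, ts, k, tʃ, s, θ/ as its extension in this inventory. No smaller conjunction from the listed features achieves this: [-labial] alone would also admit /ŋ, ɡ, l, j, …/; [-voice] alone would also admit /f, p/; and checking the remaining single features turns up none with this extension.

[-voice, -labial]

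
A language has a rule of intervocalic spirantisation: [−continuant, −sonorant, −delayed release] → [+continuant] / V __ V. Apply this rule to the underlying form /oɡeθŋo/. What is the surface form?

Only /ɡ/ occurs between two vowels (/o/ __ /e/) and matches the structural description. It is a voiced velar stop, so [−continuant, −sonorant, −delayed release] holds; changing it to [+continuant] with all other features held fixed yields /ɣ/ (voiced velar fricative). No other segment meets both the structural description and the environment, so the output is [oɣeθŋo].

[oɣeθŋo]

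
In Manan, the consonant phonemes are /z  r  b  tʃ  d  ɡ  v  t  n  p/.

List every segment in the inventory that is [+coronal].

The [+coronal] segments here are /z, r, tʃ, d, t, n/; the remaining /b, ɡ, v, p/ are [−coronal].

z, r, tʃ, d, t, n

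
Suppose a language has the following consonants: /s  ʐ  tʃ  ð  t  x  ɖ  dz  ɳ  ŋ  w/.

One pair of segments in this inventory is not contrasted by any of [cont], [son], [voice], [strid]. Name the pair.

ɳ, ŋ

/ɳ/ (retroflex nasal) and /ŋ/ (velar nasal) are both [−continuant], [+sonorant], [+voice], [−strident], so none of the listed features separates them. (They do differ in [coronal] and [dorsal], which are not among the given features.) Every other pair in the inventory differs on at least one listed feature.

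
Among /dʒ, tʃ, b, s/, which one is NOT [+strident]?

Every segment except /b/ is [+strident]. /b/ (voiced bilabial stop) is [-strident], so it is the exception.

b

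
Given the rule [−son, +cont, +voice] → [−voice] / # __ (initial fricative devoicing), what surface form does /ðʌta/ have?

/ð/ satisfies [−son, +cont, +voice] and sits in # __. The [−voice] counterpart of the voiced dental fricative is /θ/. Other segments in /ðʌta/ either fail the structural description or are not in the environment, so the surface form is [θʌta].

[θʌta]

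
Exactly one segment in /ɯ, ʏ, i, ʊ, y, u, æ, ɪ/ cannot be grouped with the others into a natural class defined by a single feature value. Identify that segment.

æ

The remaining segments after removing /æ/ share [+high]; /æ/ (low front unrounded vowel) is [-high]. For every other candidate removal, the leftover set fails to share any single feature value that the removed segment lacks.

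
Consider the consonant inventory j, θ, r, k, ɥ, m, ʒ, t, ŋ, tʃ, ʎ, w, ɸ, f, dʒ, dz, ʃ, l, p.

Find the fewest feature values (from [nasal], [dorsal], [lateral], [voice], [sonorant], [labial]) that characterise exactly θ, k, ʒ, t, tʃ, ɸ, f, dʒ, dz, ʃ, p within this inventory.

The target set is precisely the extension of [−sonorant] in this inventory.

[−sonorant]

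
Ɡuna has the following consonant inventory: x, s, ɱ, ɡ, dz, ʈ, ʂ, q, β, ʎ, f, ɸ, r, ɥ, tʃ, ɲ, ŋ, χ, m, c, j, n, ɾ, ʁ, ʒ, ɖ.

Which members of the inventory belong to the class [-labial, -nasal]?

The [-labial] segments are /x, s, ɡ, dz, ʈ, ʂ, q, ʎ, r, tʃ, ɲ, ŋ, χ, c, j, n, ɾ, ʁ, ʒ, ɖ/.
Among these, [-nasal] leaves /x, s, ɡ, dz, ʈ, ʂ, q, ʎ, r, tʃ, χ, c, j, ɾ, ʁ, ʒ, ɖ/.

x, s, ɡ, dz, ʈ, ʂ, q, ʎ, r, tʃ, χ, c, j, ɾ, ʁ, ʒ, ɖ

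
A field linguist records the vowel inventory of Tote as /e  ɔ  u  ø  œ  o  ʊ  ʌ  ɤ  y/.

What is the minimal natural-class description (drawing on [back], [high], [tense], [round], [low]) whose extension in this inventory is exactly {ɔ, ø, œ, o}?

Every target segment is [−high], [+round]; each remaining inventory member fails at least one of these. Each conjunct is needed — [+round] alone would also admit /u, ʊ, y/; [−high] alone would also admit /e, ʌ, ɤ/ — and no other single listed feature has exactly this extension, so two is the minimum.

[−high, +round]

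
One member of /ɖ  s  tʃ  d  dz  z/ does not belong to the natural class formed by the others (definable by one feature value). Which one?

tʃ

The remaining segments after removing /tʃ/ share [−distributed]; /tʃ/ (voiceless postalveolar affricate) is [+distributed]. For every other candidate removal, the leftover set fails to share any single feature value that the removed segment lacks.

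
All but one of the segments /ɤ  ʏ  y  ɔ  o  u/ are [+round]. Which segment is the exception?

/ɤ/ is the mid back unrounded tense vowel, which is [−round]; the rest — /y, ʏ, o, ɔ, u/ — are [+round].

ɤ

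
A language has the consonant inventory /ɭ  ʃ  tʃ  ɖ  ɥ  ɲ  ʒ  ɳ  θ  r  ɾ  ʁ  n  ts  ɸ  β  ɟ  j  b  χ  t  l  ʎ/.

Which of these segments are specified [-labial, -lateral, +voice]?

Among the inventory, the [-labial] segments are /ɭ, ʃ, tʃ, ɖ, ɲ, ʒ, ɳ, θ, r, ɾ, ʁ, n, ts, ɟ, j, χ, t, l, ʎ/.
Among these, [-lateral] gives /ʃ, tʃ, ɖ, ɲ, ʒ, ɳ, θ, r, ɾ, ʁ, n, ts, ɟ, j, χ, t/.
Intersecting with [+voice] leaves /ɖ, ɲ, ʒ, ɳ, r, ɾ, ʁ, n, ɟ, j/.

ɖ, ɲ, ʒ, ɳ, r, ɾ, ʁ, n, ɟ, j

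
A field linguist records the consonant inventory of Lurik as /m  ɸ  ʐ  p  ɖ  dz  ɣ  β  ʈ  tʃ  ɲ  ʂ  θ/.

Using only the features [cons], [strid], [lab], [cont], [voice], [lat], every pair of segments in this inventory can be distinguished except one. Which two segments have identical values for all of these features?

ɲ, ɖ

On the given features, /ɲ/ and /ɖ/ have an identical profile: [+consonantal], [−strident], [−labial], [−continuant], [+voice], [−lateral]. No other two segments in the inventory coincide on all 6 features. (They do differ in [sonorant], [nasal] and [dorsal], which are not among the given features.)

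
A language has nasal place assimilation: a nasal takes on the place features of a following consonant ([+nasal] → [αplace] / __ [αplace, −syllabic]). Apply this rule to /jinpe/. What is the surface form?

/n/ sits before the [+labial] consonant /p/, so it takes on [+labial] and surfaces as /m/. The rest of the form is unaffected: [jimpe].

[jimpe]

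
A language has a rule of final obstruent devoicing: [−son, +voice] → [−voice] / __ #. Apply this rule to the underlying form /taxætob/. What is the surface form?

/b/ satisfies [−son, +voice] and sits in __ #. The [−voice] counterpart of the voiced bilabial stop is /p/. Other segments in /taxætob/ either fail the structural description or are not in the environment, so the surface form is [taxætop].

[taxætop]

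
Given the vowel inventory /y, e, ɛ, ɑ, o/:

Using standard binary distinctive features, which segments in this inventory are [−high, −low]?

Eliminate segments failing any feature: /y/ is [+high]; /ɑ/ is [+low]. The remaining /e, ɛ, o/ satisfy [−high], [−low].

e, ɛ, o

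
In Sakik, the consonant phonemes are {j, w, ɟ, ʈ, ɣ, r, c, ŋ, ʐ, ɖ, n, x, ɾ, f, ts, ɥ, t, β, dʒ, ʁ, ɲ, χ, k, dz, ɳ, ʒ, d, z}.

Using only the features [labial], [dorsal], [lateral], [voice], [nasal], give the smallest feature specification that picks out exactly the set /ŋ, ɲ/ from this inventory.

Every target segment is [+nasal], [+dorsal]; each remaining inventory member fails at least one of these. Each conjunct is needed — [+dorsal] alone would also admit /j, w, ɟ, ɣ, …/; [+nasal] alone would also admit /n, ɳ/ — and no other single listed feature has exactly this extension, so two is the minimum.

[+nasal, +dorsal]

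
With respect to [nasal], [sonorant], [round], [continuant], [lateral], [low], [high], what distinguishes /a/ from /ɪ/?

[high], [low]

/a/ is the low unrounded vowel and /ɪ/ is the high front unrounded lax vowel. Both are [−nasal], [+sonorant], [−round], [+continuant], [−lateral]. /a/ is [−high] while /ɪ/ is [+high]; /a/ is [+low] while /ɪ/ is [−low], so the distinguishing features are [high], [low].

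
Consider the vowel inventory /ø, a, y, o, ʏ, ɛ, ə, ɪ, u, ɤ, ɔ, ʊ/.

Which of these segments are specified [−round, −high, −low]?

ɛ, ə, ɤ

First, the [−round] segments are /a, ɛ, ə, ɪ, ɤ/.
Intersecting with [−high] gives /a, ɛ, ə, ɤ/.
Then [−low] leaves /ɛ, ə, ɤ/.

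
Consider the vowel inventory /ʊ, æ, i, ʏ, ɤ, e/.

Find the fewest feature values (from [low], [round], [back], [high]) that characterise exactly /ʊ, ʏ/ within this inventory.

[+round]

The target set is precisely the extension of [+round] in this inventory.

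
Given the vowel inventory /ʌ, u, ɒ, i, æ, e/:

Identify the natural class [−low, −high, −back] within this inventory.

e

Checking each segment against [−low], [−high], [−back]: /e/ (mid front unrounded tense vowel) satisfies every feature; every other segment in the inventory fails at least one.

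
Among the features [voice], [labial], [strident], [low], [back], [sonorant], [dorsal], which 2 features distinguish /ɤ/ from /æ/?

[low], [back]

/ɤ/ is the mid back unrounded tense vowel and /æ/ is the low front unrounded vowel. Both are [+voice], [-labial], [-strident], [+sonorant], [+dorsal]. /ɤ/ is [-low] while /æ/ is [+low]; /ɤ/ is [+back] while /æ/ is [-back], so the distinguishing features are [low], [back].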